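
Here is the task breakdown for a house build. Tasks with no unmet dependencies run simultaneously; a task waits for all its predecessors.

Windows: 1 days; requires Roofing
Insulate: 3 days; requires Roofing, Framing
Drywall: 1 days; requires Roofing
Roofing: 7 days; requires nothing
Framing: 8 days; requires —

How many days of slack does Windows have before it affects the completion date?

3

Critical path: Framing→Insulate = 8+3 = 11, so the finish is 11 days.
Longest path through Windows: 8 days (earliest finish 8, latest finish 11).
So Windows can slip 11 − 8 = 3 days.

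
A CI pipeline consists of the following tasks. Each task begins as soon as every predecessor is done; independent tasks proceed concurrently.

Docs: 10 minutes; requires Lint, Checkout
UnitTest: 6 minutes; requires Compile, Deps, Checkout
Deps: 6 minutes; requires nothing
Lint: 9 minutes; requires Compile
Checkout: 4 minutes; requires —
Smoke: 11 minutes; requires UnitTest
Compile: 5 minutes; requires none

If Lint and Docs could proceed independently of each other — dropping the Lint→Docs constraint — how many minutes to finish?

23

Original critical path: Compile→Lint→Docs = 5+9+10 = 24 ⇒ 24 minutes.
Without Lint→Docs, Docs's earliest start moves from 14 to 4.
New critical path: Deps→UnitTest→Smoke = 6+6+11 = 23 ⇒ 23 minutes.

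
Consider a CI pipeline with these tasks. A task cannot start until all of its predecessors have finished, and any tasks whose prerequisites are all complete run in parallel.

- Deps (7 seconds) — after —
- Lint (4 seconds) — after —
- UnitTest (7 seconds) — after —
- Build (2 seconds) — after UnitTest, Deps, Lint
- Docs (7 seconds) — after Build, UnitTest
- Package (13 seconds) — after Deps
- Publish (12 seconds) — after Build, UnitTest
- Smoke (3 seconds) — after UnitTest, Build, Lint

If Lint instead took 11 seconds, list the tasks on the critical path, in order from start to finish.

Lint, Build, Publish

Critical path before the change: Deps→Build→Publish = 7+2+12 = 21 giving 21 seconds.
Lint is off the critical path — its longest chain is 18 seconds, giving 3 of slack.
Now Lint→Build→Publish = 11+2+12 = 25 is longest, so the finish becomes 25 seconds.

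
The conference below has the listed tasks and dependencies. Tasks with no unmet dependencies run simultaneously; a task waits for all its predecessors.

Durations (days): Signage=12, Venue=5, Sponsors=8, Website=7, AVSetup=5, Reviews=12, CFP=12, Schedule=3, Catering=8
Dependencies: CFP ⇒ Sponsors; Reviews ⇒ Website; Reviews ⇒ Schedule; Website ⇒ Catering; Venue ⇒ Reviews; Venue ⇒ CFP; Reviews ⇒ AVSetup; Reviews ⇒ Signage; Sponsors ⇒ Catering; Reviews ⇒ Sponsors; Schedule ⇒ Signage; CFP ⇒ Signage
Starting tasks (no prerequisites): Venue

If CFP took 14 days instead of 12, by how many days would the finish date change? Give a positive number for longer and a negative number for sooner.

Critical path before the change: Venue→CFP→Sponsors→Catering = 5+12+8+8 = 33 giving 33 days.
Since CFP is critical, the +2 change carries straight to that chain (now 35 days).
The critical path is still Venue→CFP→Sponsors→Catering; finish is now 35 days.
Change in finish: 35 − 33 = +2 days.

2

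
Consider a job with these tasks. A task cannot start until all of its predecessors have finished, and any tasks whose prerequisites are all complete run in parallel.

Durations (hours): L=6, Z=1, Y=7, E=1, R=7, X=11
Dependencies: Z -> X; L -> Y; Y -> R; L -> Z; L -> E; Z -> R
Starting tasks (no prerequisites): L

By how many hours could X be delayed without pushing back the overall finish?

2

The longest chain is L→Y→R = 6+7+7 = 20; overall finish 20 hours.
Longest path through X: 18 hours (earliest finish 18, latest finish 20).
Slack of X = 9 − 7 = 2 hours.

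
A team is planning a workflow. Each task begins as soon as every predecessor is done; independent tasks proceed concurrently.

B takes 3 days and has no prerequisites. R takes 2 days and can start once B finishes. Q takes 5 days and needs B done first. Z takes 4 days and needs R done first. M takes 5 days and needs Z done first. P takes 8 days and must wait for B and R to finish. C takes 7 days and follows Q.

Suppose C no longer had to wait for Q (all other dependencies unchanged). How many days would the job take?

With the dependency in place, B→Q→C = 3+5+7 = 15 sets the finish at 15 days.
Without Q→C, C's earliest start moves from 8 to 0.
New critical path: B→R→Z→M = 3+2+4+5 = 14 ⇒ 14 days.

14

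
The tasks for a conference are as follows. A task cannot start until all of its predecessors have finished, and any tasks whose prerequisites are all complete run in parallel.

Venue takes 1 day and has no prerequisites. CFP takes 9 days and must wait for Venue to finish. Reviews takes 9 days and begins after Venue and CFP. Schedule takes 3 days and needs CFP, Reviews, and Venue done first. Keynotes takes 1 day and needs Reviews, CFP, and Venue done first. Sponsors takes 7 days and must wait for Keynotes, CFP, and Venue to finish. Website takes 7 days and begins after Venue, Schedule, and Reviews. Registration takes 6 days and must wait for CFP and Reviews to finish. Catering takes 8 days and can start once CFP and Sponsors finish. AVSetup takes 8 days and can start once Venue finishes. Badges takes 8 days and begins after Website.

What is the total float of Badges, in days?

0

The longest chain is Venue→CFP→Reviews→Schedule→Website→Badges = 1+9+9+3+7+8 = 37; overall finish 37 days.
Longest path through Badges: 37 days (earliest finish 37, latest finish 37).
Float = 37 − 37 = 0.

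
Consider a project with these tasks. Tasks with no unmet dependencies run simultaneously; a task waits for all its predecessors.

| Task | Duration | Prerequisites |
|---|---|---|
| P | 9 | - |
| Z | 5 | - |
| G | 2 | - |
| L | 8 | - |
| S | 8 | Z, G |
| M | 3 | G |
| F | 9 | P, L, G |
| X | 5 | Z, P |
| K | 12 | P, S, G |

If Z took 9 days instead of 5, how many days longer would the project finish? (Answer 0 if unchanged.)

Critical path before the change: Z→S→K = 5+8+12 = 25 giving 25 days.
Since Z is critical, the +4 change carries straight to that chain (now 29 days).
That remains the longest chain; total 29 days.
Change in finish: 29 − 25 = +4 days.

4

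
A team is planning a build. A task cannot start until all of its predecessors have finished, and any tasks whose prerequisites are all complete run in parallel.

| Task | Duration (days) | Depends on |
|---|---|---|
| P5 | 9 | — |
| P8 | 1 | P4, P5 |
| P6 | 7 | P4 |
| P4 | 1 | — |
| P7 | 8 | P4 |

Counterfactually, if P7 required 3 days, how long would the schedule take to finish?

Actual critical path: P5→P8 = 9+1 = 10 ⇒ 10 days.
P7 is off the critical path — its longest chain is 9 days, giving 1 of slack.
No other chain overtakes it, so the finish is 10 days.

10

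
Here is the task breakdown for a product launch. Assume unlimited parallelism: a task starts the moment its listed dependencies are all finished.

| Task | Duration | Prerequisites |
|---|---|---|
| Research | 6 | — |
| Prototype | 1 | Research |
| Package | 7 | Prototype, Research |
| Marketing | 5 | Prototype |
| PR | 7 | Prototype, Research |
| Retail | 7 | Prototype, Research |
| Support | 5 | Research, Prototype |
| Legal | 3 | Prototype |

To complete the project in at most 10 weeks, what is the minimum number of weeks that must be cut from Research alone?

Current finish: 14 weeks; target: 10.
Research is on every critical path, so each week cut from Research cuts the finish by one (this holds down to a finish of 9).
Need 14 − 10 = 4 weeks off Research → Research becomes 2 weeks, finish becomes 10.

4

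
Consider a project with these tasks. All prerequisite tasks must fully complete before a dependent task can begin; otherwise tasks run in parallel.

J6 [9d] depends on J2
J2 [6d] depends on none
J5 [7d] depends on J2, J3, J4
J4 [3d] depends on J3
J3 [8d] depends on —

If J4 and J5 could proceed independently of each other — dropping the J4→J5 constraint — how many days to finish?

Before: longest chain J3→J4→J5 = 8+3+7 = 18, finish 18.
Without J4→J5, J5's earliest start moves from 11 to 8.
After: J2→J6 = 6+9 = 15 → 15 days.

15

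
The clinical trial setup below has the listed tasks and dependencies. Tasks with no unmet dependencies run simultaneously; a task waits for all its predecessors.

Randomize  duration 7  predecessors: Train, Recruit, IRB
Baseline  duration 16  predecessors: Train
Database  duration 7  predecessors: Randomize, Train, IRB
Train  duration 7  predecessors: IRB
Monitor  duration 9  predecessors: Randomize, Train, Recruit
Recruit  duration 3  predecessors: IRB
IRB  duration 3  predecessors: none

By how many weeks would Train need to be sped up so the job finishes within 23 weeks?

3

Current finish: 26 weeks; target: 23.
Train is on every critical path, so each week cut from Train cuts the finish by one (this holds down to a finish of 22).
Need 26 − 23 = 3 weeks off Train → Train becomes 4 weeks, finish becomes 23.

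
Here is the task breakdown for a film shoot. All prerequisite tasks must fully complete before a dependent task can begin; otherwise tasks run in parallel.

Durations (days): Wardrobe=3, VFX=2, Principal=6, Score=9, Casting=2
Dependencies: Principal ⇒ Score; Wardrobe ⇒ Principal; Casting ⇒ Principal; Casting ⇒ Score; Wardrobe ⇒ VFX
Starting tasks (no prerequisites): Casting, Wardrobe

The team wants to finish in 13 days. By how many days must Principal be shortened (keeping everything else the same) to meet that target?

Current finish: 18 days; target: 13.
Principal is on every critical path, so each day cut from Principal cuts the finish by one (this holds down to a finish of 13).
Need 18 − 13 = 5 days off Principal → Principal becomes 1 day, finish becomes 13.

5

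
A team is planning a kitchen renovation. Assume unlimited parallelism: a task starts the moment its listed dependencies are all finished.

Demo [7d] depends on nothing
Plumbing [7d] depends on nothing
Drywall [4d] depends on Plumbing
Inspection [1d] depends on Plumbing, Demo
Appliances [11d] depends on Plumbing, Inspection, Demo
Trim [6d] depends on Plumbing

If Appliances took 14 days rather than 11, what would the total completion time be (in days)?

Critical path before the change: Demo→Inspection→Appliances = 7+1+11 = 19 giving 19 days.
Appliances is on the critical path; changing it to 14 makes that path 22 days.
No other chain overtakes it, so the finish is 22 days.

22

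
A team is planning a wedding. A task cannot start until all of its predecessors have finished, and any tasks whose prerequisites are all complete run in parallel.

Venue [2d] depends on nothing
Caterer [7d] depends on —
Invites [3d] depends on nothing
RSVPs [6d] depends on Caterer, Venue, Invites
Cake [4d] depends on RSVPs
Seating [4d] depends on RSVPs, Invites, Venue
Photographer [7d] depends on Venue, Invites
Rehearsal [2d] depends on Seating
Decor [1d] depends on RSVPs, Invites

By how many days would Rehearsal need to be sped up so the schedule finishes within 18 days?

1

Current finish: 19 days; target: 18.
Rehearsal is on every critical path, so each day cut from Rehearsal cuts the finish by one (this holds down to a finish of 18).
Need 19 − 18 = 1 day off Rehearsal → Rehearsal becomes 1 day, finish becomes 18.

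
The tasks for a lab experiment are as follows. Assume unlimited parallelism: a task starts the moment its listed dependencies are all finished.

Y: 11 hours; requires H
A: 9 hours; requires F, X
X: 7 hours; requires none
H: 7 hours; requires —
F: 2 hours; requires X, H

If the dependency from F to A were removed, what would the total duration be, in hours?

18

Before: longest chain H→Y = 7+11 = 18, finish 18.
Without F→A, A's earliest start moves from 9 to 7.
After: H→Y = 7+11 = 18 → 18 hours.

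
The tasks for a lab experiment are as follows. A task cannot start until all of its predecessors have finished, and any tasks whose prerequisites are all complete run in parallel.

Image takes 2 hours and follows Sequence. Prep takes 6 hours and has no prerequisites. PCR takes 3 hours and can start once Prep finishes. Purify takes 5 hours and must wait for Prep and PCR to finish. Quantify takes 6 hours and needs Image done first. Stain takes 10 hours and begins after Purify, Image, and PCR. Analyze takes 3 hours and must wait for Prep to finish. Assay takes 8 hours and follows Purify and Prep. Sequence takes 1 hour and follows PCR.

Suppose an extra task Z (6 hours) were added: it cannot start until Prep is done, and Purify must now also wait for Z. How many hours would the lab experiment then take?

Originally the lab experiment takes 24 hours.
With Z inserted, Purify now waits for max(Prep, PCR, Z).
New critical path: Prep→Z→Purify→Stain = 6+6+5+10 = 27 ⇒ 27 hours.

27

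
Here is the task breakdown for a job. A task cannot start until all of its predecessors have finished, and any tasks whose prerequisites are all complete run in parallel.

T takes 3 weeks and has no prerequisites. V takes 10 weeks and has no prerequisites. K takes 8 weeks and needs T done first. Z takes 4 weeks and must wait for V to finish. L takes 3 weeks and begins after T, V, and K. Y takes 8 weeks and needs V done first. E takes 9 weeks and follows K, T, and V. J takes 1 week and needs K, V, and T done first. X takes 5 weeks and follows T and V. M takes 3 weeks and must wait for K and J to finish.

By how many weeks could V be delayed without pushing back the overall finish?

The longest chain is T→K→E = 3+8+9 = 20; overall finish 20 weeks.
The longest chain containing V totals 19 weeks.
Slack of V = 1 − 0 = 1 week.

1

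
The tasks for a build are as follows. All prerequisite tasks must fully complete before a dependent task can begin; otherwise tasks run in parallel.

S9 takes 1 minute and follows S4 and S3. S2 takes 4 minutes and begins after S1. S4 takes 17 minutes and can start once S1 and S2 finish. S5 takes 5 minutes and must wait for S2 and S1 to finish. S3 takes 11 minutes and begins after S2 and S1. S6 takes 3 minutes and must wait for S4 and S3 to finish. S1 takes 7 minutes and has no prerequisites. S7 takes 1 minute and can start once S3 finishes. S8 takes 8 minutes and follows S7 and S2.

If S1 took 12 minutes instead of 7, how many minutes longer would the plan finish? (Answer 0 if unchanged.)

Actual critical path: S1→S2→S3→S7→S8 = 7+4+11+1+8 = 31 ⇒ 31 minutes.
S1 lies on that path, so at 12 minutes the path becomes 36 minutes.
The critical path is still S1→S2→S3→S7→S8; finish is now 36 minutes.
Change in finish: 36 − 31 = +5 minutes.

5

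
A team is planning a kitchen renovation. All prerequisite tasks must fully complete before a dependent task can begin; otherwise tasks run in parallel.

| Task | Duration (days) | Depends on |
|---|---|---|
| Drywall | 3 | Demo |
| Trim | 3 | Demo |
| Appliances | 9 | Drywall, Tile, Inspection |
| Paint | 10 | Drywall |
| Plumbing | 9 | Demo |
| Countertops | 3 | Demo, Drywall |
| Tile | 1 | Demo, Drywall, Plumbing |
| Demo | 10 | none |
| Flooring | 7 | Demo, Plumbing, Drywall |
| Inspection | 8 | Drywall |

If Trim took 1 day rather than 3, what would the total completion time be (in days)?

30

Critical path before the change: Demo→Drywall→Inspection→Appliances = 10+3+8+9 = 30 giving 30 days.
Trim has 17 days of float (longest path through it is 13).
The critical path is still Demo→Drywall→Inspection→Appliances; finish is now 30 days.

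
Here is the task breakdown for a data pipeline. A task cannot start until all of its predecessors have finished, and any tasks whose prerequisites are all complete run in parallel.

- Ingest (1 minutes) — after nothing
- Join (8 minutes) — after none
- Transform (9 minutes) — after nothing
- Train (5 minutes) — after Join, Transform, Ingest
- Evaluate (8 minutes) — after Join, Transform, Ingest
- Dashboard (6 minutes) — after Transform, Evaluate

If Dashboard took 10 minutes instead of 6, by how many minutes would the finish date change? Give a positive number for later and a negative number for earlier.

4

As given, the longest chain is Transform→Evaluate→Dashboard = 9+8+6 = 23, so the finish is 23 minutes.
Dashboard lies on that path, so at 10 minutes the path becomes 27 minutes.
No other chain overtakes it, so the finish is 27 minutes.
Change in finish: 27 − 23 = +4 minutes.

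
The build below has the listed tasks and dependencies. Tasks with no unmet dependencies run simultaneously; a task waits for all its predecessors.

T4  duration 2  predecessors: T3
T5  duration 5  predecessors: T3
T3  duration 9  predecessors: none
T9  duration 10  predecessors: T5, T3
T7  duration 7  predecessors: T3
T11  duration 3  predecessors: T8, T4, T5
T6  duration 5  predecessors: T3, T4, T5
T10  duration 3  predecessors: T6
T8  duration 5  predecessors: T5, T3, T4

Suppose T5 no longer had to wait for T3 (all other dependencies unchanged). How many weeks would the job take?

19

With the dependency in place, T3→T5→T9 = 9+5+10 = 24 sets the finish at 24 weeks.
Without T3→T5, T5's earliest start moves from 9 to 0.
After: T3→T4→T6→T10 = 9+2+5+3 = 19 → 19 weeks.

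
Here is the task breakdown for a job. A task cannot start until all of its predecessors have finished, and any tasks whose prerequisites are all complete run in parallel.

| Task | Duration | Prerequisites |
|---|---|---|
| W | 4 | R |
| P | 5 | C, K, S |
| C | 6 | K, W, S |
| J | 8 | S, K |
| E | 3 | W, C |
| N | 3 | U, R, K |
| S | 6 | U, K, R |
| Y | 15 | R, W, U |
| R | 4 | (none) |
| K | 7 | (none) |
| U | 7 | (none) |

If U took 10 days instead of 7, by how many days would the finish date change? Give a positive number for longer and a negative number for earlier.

Critical path before the change: U→S→C→P = 7+6+6+5 = 24 giving 24 days.
U lies on that path, so at 10 days the path becomes 27 days.
No other chain overtakes it, so the finish is 27 days.
Change in finish: 27 − 24 = +3 days.

3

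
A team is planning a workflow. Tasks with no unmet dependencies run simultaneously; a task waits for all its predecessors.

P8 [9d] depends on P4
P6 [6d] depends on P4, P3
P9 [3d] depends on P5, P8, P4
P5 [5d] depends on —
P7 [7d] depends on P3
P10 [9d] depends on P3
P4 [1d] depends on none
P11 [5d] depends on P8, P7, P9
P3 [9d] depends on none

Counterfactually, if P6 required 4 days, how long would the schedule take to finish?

Critical path before the change: P3→P7→P11 = 9+7+5 = 21 giving 21 days.
P6 is off the critical path — its longest chain is 15 days, giving 6 of slack.
No other chain overtakes it, so the finish is 21 days.

21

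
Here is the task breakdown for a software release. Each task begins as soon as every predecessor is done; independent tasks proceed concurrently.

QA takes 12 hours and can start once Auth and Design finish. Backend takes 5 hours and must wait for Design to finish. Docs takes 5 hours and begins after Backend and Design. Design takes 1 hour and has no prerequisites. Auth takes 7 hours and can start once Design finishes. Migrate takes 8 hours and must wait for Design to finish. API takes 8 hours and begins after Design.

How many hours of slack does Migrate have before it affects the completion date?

Design→Auth→QA = 1+7+12 = 20 sets the makespan at 20 hours.
Longest path through Migrate: 9 hours (earliest finish 9, latest finish 20).
Float = 20 − 9 = 11.

11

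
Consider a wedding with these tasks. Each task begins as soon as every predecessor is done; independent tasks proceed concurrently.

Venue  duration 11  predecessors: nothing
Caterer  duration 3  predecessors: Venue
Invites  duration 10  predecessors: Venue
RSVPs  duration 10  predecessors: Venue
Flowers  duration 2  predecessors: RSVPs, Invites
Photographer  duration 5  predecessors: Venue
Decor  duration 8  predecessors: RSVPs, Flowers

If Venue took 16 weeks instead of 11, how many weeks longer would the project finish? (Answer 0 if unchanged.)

As given, the longest chain is Venue→Invites→Flowers→Decor = 11+10+2+8 = 31, so the finish is 31 weeks.
Since Venue is critical, the +5 change carries straight to that chain (now 36 weeks).
No other chain overtakes it, so the finish is 36 weeks.
Change in finish: 36 − 31 = +5 weeks.

5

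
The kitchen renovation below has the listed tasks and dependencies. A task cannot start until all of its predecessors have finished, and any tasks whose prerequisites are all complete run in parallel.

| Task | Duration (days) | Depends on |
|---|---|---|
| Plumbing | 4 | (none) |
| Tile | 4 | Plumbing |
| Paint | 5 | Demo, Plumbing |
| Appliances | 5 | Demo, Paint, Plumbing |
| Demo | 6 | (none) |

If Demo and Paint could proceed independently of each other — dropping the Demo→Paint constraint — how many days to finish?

Before: longest chain Demo→Paint→Appliances = 6+5+5 = 16, finish 16.
Without Demo→Paint, Paint's earliest start moves from 6 to 4.
New critical path: Plumbing→Paint→Appliances = 4+5+5 = 14 ⇒ 14 days.

14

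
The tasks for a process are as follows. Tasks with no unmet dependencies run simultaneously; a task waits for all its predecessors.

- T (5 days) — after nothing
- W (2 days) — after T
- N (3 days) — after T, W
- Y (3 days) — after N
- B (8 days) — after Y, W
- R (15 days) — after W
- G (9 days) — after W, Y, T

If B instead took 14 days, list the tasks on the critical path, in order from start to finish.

As given, the longest chain is T→W→N→Y→G = 5+2+3+3+9 = 22, so the finish is 22 days.
B has 1 day of float (longest path through it is 21).
New critical path: T→W→N→Y→B = 5+2+3+3+14 = 27 ⇒ 27 days.

T, W, N, Y, B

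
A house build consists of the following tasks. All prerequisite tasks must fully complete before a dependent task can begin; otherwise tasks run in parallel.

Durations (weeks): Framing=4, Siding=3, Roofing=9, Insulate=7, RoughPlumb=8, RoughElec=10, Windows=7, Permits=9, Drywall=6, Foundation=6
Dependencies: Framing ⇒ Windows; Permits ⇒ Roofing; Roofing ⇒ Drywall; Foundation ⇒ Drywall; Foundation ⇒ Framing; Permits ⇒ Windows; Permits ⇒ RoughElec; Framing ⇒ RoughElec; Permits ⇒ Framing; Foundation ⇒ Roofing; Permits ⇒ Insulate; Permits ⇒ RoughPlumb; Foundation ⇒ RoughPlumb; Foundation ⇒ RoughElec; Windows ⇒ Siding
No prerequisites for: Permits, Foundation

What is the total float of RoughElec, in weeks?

Permits→Roofing→Drywall = 9+9+6 = 24 sets the makespan at 24 weeks.
The longest chain containing RoughElec totals 23 weeks.
Slack of RoughElec = 14 − 13 = 1 week.

1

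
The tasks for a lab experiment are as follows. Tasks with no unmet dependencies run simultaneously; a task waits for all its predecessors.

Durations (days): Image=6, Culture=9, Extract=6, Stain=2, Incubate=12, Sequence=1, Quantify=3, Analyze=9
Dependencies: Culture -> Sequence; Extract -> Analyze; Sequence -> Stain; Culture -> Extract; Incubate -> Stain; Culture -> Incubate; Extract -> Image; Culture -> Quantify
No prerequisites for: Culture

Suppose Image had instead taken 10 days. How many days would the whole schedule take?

25

The binding path is Culture→Extract→Analyze = 9+6+9 = 24; finish at 24 days.
Image is off the critical path — its longest chain is 21 days, giving 3 of slack.
New critical path: Culture→Extract→Image = 9+6+10 = 25 ⇒ 25 days.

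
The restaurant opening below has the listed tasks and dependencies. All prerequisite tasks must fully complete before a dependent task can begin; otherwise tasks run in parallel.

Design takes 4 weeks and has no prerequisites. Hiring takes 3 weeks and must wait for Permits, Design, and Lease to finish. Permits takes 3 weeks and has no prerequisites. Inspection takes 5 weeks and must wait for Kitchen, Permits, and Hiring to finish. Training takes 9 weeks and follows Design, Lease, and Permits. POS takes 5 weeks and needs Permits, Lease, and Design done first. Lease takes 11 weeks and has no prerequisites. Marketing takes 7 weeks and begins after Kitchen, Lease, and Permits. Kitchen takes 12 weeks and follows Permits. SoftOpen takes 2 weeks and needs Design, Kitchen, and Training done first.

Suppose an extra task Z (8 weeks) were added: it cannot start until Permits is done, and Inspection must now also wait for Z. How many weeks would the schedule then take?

22

Originally the schedule takes 22 weeks.
With Z inserted, Inspection now waits for max(Kitchen, Permits, Hiring, Z).
New critical path: Lease→Training→SoftOpen = 11+9+2 = 22 ⇒ 22 weeks.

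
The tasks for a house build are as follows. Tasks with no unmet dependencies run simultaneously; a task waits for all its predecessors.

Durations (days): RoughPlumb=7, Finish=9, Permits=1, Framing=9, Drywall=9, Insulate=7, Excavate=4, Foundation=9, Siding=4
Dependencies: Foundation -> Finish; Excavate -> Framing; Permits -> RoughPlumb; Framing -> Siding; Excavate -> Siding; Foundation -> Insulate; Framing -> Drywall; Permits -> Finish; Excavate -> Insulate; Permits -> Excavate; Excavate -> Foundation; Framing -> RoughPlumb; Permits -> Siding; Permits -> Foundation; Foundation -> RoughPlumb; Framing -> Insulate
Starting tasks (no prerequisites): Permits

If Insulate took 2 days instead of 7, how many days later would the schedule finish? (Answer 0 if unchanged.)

The binding path is Permits→Excavate→Foundation→Finish = 1+4+9+9 = 23; finish at 23 days.
Insulate has 2 days of float (longest path through it is 21).
No other chain overtakes it, so the finish is 23 days.
Change in finish: 23 − 23 = +0 days.

0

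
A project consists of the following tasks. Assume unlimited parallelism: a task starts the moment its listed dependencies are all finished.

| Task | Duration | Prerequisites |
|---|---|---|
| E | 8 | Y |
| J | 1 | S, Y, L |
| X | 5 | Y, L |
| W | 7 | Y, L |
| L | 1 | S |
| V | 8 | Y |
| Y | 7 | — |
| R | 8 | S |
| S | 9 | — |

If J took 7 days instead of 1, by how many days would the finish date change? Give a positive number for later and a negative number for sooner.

0

Actual critical path: S→L→W = 9+1+7 = 17 ⇒ 17 days.
J is off the critical path — its longest chain is 11 days, giving 6 of slack.
Now S→L→J = 9+1+7 = 17 is longest, so the finish becomes 17 days.
Change in finish: 17 − 17 = +0 days.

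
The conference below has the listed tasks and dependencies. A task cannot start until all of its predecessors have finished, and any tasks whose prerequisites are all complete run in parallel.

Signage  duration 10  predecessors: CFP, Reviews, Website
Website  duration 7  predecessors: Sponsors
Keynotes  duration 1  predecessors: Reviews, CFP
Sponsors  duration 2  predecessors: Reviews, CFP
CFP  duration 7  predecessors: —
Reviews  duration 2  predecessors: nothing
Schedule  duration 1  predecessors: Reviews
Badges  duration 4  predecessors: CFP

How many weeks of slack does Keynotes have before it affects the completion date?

18

CFP→Sponsors→Website→Signage = 7+2+7+10 = 26 sets the makespan at 26 weeks.
The longest chain containing Keynotes totals 8 weeks.
Float = 26 − 8 = 18.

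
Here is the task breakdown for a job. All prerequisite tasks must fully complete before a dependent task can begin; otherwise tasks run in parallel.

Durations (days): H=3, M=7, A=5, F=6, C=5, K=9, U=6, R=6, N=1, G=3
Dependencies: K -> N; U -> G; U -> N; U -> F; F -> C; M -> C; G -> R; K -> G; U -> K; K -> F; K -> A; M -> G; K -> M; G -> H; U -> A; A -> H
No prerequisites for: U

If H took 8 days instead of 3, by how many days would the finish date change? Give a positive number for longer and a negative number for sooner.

2

Actual critical path: U→K→M→G→R = 6+9+7+3+6 = 31 ⇒ 31 days.
The longest path through H is only 28 days, so H has float 3.
The binding chain switches to U→K→M→G→H = 6+9+7+3+8 = 33; finish 33 days.
Change in finish: 33 − 31 = +2 days.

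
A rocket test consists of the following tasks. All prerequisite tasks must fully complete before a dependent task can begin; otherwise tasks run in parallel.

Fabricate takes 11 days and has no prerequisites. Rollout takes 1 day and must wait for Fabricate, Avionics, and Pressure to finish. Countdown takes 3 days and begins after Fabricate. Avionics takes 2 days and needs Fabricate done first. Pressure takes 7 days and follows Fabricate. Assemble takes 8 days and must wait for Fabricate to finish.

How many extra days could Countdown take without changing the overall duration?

Critical path: Fabricate→Assemble = 11+8 = 19, so the finish is 19 days.
Longest path through Countdown: 14 days (earliest finish 14, latest finish 19).
Slack of Countdown = 16 − 11 = 5 days.

5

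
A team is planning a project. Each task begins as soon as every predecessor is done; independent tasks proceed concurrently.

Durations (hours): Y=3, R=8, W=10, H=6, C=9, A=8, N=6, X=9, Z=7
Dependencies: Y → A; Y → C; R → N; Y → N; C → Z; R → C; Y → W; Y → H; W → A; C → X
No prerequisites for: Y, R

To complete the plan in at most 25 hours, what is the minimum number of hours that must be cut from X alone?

1

Current finish: 26 hours; target: 25.
X is on every critical path, so each hour cut from X cuts the finish by one (this holds down to a finish of 24).
Need 26 − 25 = 1 hour off X → X becomes 8 hours, finish becomes 25.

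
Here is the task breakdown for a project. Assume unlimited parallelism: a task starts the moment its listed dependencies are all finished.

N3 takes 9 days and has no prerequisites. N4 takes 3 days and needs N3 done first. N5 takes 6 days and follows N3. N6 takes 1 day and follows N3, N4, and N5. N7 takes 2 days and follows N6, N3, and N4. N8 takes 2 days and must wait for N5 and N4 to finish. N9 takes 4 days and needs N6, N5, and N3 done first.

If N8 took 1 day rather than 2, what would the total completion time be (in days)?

20

Actual critical path: N3→N5→N6→N9 = 9+6+1+4 = 20 ⇒ 20 days.
N8 is off the critical path — its longest chain is 17 days, giving 3 of slack.
No other chain overtakes it, so the finish is 20 days.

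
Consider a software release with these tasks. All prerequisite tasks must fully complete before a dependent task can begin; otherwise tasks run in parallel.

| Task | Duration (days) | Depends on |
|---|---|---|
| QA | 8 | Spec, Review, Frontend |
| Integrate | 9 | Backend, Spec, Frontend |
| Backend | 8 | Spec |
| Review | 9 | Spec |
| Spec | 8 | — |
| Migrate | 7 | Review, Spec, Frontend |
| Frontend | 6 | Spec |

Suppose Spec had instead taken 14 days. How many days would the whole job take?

31

The binding path is Spec→Backend→Integrate = 8+8+9 = 25; finish at 25 days.
Spec lies on that path, so at 14 days the path becomes 31 days.
That remains the longest chain; total 31 days.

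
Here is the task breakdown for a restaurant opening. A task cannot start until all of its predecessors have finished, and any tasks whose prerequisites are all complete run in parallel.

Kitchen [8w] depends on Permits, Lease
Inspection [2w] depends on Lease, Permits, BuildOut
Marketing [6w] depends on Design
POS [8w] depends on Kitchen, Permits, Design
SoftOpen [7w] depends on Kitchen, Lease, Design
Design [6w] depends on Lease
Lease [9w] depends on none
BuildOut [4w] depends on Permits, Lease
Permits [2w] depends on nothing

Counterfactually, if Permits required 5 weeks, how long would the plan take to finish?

25

Critical path before the change: Lease→Kitchen→POS = 9+8+8 = 25 giving 25 weeks.
Permits has 7 weeks of float (longest path through it is 18).
No other chain overtakes it, so the finish is 25 weeks.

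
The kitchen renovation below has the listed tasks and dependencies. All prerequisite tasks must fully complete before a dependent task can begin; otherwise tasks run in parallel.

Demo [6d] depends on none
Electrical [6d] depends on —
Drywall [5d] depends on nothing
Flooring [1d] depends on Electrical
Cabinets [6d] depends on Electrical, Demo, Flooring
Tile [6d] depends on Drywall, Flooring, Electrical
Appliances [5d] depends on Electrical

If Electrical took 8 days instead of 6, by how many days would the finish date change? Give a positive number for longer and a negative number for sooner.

As given, the longest chain is Electrical→Flooring→Cabinets = 6+1+6 = 13, so the finish is 13 days.
Since Electrical is critical, the +2 change carries straight to that chain (now 15 days).
No other chain overtakes it, so the finish is 15 days.
Change in finish: 15 − 13 = +2 days.

2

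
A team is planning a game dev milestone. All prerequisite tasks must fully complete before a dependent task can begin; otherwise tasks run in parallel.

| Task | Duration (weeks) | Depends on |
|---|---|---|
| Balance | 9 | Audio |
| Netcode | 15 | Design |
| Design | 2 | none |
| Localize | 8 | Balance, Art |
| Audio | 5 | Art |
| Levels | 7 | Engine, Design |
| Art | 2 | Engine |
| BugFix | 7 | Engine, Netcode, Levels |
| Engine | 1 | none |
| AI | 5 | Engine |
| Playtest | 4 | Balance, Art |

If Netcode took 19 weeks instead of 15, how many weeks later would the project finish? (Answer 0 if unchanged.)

3

Actual critical path: Engine→Art→Audio→Balance→Localize = 1+2+5+9+8 = 25 ⇒ 25 weeks.
Netcode is off the critical path — its longest chain is 24 weeks, giving 1 of slack.
New critical path: Design→Netcode→BugFix = 2+19+7 = 28 ⇒ 28 weeks.
Change in finish: 28 − 25 = +3 weeks.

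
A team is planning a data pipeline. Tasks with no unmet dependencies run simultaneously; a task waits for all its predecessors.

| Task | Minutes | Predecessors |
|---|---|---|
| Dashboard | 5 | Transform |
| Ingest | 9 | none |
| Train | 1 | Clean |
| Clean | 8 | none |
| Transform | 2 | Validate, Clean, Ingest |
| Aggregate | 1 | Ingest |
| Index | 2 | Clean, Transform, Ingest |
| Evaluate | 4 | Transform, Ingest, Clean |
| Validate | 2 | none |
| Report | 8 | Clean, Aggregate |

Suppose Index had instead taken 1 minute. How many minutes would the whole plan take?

Actual critical path: Ingest→Aggregate→Report = 9+1+8 = 18 ⇒ 18 minutes.
Index is off the critical path — its longest chain is 13 minutes, giving 5 of slack.
No other chain overtakes it, so the finish is 18 minutes.

18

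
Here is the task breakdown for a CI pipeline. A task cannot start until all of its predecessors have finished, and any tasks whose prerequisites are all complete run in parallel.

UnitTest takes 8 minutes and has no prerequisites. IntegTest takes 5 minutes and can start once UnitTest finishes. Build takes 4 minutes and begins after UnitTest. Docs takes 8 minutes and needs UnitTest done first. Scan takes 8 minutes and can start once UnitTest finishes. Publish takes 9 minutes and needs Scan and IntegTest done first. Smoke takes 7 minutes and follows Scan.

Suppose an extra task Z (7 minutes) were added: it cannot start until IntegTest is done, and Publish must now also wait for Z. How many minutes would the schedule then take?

Originally the schedule takes 25 minutes.
With Z inserted, Publish now waits for max(Scan, IntegTest, Z).
New critical path: UnitTest→IntegTest→Z→Publish = 8+5+7+9 = 29 ⇒ 29 minutes.

29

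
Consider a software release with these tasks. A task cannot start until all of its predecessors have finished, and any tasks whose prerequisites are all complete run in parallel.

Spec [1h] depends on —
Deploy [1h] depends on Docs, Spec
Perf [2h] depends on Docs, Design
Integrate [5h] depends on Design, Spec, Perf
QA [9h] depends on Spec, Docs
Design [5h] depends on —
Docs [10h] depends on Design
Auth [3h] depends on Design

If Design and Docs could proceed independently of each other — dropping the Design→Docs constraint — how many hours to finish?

19

With the dependency in place, Design→Docs→QA = 5+10+9 = 24 sets the finish at 24 hours.
Without Design→Docs, Docs's earliest start moves from 5 to 0.
After: Docs→QA = 10+9 = 19 → 19 hours.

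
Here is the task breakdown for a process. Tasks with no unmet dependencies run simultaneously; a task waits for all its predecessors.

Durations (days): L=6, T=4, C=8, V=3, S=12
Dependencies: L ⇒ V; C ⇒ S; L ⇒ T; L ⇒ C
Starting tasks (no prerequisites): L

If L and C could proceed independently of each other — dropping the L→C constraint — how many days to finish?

20

Original critical path: L→C→S = 6+8+12 = 26 ⇒ 26 days.
Without L→C, C's earliest start moves from 6 to 0.
After: C→S = 8+12 = 20 → 20 days.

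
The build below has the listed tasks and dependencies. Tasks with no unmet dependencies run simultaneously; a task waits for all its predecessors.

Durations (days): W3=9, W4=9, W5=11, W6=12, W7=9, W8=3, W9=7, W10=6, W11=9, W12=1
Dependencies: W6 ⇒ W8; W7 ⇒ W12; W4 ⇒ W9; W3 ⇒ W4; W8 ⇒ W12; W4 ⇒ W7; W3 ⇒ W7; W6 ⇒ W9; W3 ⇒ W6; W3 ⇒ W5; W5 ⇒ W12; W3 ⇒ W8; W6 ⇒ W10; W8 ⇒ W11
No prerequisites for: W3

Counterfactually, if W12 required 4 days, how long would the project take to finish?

33

Actual critical path: W3→W6→W8→W11 = 9+12+3+9 = 33 ⇒ 33 days.
The longest path through W12 is only 28 days, so W12 has float 5.
That remains the longest chain; total 33 days.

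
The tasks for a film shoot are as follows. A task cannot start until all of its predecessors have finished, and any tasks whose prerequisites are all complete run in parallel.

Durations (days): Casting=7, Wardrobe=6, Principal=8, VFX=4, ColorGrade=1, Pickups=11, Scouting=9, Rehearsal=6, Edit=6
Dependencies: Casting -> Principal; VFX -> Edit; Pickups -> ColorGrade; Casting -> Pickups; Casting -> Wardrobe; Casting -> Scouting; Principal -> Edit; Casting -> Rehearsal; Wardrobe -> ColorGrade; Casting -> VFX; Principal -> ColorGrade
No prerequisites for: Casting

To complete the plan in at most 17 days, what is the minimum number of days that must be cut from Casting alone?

Current finish: 21 days; target: 17.
Casting is on every critical path, so each day cut from Casting cuts the finish by one (this holds down to a finish of 15).
Need 21 − 17 = 4 days off Casting → Casting becomes 3 days, finish becomes 17.

4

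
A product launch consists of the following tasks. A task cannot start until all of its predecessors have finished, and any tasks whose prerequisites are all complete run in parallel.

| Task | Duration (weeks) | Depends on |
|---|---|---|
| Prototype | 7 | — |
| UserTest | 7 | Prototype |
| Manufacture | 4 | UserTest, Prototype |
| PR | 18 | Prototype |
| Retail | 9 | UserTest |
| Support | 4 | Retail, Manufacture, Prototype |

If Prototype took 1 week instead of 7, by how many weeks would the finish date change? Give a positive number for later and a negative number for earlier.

As given, the longest chain is Prototype→UserTest→Retail→Support = 7+7+9+4 = 27, so the finish is 27 weeks.
Since Prototype is critical, the -6 change carries straight to that chain (now 21 weeks).
The critical path is still Prototype→UserTest→Retail→Support; finish is now 21 weeks.
Change in finish: 21 − 27 = -6 weeks.

-6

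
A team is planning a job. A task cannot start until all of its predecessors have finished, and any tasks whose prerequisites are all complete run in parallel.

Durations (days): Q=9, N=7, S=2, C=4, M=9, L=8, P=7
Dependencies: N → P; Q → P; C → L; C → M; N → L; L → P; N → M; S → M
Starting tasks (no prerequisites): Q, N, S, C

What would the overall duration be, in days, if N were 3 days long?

19

The binding path is N→L→P = 7+8+7 = 22; finish at 22 days.
Since N is critical, the -4 change carries straight to that chain (now 18 days).
The binding chain switches to C→L→P = 4+8+7 = 19; finish 19 days.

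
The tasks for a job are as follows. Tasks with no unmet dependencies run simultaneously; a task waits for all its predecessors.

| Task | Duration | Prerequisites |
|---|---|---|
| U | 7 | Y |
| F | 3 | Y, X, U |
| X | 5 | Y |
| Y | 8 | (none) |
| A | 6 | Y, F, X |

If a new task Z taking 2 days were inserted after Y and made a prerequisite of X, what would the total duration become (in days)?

24

Originally the schedule takes 24 days.
With Z inserted, X now waits for max(Y, Z).
New critical path: Y→Z→X→F→A = 8+2+5+3+6 = 24 ⇒ 24 days.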